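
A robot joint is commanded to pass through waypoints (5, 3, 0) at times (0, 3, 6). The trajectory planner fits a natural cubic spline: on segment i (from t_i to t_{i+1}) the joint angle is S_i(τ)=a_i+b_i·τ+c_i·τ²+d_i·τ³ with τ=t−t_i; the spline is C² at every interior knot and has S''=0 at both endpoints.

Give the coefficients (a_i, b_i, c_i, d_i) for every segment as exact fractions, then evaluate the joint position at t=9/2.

Δ: Δ0=-2/3, Δ1=-1
row 1: diag=12, rhs=-2; c'=1/4, d'=-1/6
back: M1=-1/6
M: M0=0, M1=-1/6, M2=0
seg 0: a=5, c=M0/2=0, d=(M1−M0)/(6·3)=-1/108, b=Δ0−h0·(2M0+M1)/6=-7/12
seg 1: a=3, c=M1/2=-1/12, d=(M2−M1)/(6·3)=1/108, b=Δ1−h1·(2M1+M2)/6=-5/6
t_q=9/2 → seg 1, τ=3/2; S=3+-5/6·τ+-1/12·τ²+1/108·τ³=51/32

  seg 0: a=5 b=-7/12 c=0 d=-1/108
  seg 1: a=3 b=-5/6 c=-1/12 d=1/108
S(9/2) = 51/32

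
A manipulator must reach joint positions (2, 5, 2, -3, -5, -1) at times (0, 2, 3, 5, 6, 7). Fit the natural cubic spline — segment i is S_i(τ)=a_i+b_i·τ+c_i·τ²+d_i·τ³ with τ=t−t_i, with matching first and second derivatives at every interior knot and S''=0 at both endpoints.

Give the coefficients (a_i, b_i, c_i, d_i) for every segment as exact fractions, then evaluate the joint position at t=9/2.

Δ: Δ0=3/2, Δ1=-3, Δ2=-5/2, Δ3=-2, Δ4=4
row 1: diag=6, rhs=-27; c'=1/6, d'=-9/2
row 2: denom=6−1·1/6=35/6; d'=(3−1·-9/2)/(35/6)=9/7
row 3: denom=6−2·12/35=186/35; d'=(3−2·9/7)/(186/35)=5/62
row 4: denom=4−1·35/186=709/186; d'=(36−1·5/62)/(709/186)=6681/709
back: M4=6681/709
back: M3=5/62−35/186·6681/709=-1200/709
back: M2=9/7−12/35·-1200/709=1323/709
back: M1=-9/2−1/6·1323/709=-3411/709
M: M0=0, M1=-3411/709, M2=1323/709, M3=-1200/709, M4=6681/709, M5=0
seg 0: a=2, c=M0/2=0, d=(M1−M0)/(6·2)=-1137/2836, b=Δ0−h0·(2M0+M1)/6=4401/1418
seg 1: a=5, c=M1/2=-3411/1418, d=(M2−M1)/(6·1)=789/709, b=Δ1−h1·(2M1+M2)/6=-2421/1418
seg 2: a=2, c=M2/2=1323/1418, d=(M3−M2)/(6·2)=-841/2836, b=Δ2−h2·(2M2+M3)/6=-4509/1418
seg 3: a=-3, c=M3/2=-600/709, d=(M4−M3)/(6·1)=2627/1418, b=Δ3−h3·(2M3+M4)/6=-4263/1418
seg 4: a=-5, c=M4/2=6681/1418, d=(M5−M4)/(6·1)=-2227/1418, b=Δ4−h4·(2M4+M5)/6=609/709
t_q=9/2 → seg 2, τ=3/2; S=2+-4509/1418·τ+1323/1418·τ²+-841/2836·τ³=-37919/22688

  seg 0: a=2 b=4401/1418 c=0 d=-1137/2836
  seg 1: a=5 b=-2421/1418 c=-3411/1418 d=789/709
  seg 2: a=2 b=-4509/1418 c=1323/1418 d=-841/2836
  seg 3: a=-3 b=-4263/1418 c=-600/709 d=2627/1418
  seg 4: a=-5 b=609/709 c=6681/1418 d=-2227/1418
S(9/2) = -37919/22688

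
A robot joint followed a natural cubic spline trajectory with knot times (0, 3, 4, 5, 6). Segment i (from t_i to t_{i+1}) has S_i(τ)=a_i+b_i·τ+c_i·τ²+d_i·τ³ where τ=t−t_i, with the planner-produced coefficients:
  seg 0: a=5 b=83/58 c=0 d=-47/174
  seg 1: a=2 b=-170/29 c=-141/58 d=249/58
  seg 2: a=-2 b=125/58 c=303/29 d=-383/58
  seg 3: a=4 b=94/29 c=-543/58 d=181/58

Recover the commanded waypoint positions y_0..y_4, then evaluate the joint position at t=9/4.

y_0 = S_0(0) = a_0 = 5
y_1 = S_1(0) = a_1 = 2
y_2 = S_2(0) = a_2 = -2
y_3 = S_3(0) = a_3 = 4
y_4 = S_3(1) = 1
t_q=9/4 is in segment 0 (τ=9/4); S_0(τ)=19091/3712

y_0=5 y_1=2 y_2=-2 y_3=4 y_4=1
S(9/4) = 19091/3712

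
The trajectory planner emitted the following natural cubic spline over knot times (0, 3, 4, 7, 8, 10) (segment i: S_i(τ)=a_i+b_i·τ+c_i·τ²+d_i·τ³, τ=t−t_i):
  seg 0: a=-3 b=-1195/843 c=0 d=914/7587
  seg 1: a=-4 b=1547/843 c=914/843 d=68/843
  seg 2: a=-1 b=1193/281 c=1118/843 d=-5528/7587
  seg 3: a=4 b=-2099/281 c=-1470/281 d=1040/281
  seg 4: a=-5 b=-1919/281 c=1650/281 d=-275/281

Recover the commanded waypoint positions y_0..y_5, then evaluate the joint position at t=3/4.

y_0=-3 y_1=-4 y_2=-1 y_3=4 y_4=-5 y_5=-3
S(3/4) = -36079/8992

y_0 = S_0(0) = a_0 = -3
y_1 = S_1(0) = a_1 = -4
y_2 = S_2(0) = a_2 = -1
y_3 = S_3(0) = a_3 = 4
y_4 = S_4(0) = a_4 = -5
y_5 = S_4(2) = -3
t_q=3/4 is in segment 0 (τ=3/4); S_0(τ)=-36079/8992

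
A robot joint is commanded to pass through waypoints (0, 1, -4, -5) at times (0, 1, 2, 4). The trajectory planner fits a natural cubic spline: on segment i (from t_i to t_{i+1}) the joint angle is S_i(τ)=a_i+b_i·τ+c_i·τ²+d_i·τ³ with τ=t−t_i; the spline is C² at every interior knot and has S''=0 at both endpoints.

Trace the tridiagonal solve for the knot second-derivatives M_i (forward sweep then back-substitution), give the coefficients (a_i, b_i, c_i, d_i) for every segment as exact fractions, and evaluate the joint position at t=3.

  seg 0: a=0 b=127/46 c=0 d=-81/46
  seg 1: a=1 b=-58/23 c=-243/46 d=129/46
  seg 2: a=-4 b=-215/46 c=72/23 d=-12/23
S(3) = -279/46

Δ: Δ0=1, Δ1=-5, Δ2=-1/2
row 1: diag=4, rhs=-36; c'=1/4, d'=-9
row 2: denom=6−1·1/4=23/4; d'=(27−1·-9)/(23/4)=144/23
back: M2=144/23
back: M1=-9−1/4·144/23=-243/23
M: M0=0, M1=-243/23, M2=144/23, M3=0
seg 0: a=0, c=M0/2=0, d=(M1−M0)/(6·1)=-81/46, b=Δ0−h0·(2M0+M1)/6=127/46
seg 1: a=1, c=M1/2=-243/46, d=(M2−M1)/(6·1)=129/46, b=Δ1−h1·(2M1+M2)/6=-58/23
seg 2: a=-4, c=M2/2=72/23, d=(M3−M2)/(6·2)=-12/23, b=Δ2−h2·(2M2+M3)/6=-215/46
t_q=3 → seg 2, τ=1; S=-4+-215/46·τ+72/23·τ²+-12/23·τ³=-279/46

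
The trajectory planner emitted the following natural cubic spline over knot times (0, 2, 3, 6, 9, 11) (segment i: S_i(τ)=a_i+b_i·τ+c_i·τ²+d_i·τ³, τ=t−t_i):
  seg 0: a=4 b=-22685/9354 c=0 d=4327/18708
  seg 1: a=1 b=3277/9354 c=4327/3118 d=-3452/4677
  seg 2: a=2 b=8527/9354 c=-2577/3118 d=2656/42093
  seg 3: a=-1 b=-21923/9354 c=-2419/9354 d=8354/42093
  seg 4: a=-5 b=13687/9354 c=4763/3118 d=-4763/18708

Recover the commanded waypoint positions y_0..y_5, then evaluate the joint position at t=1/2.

y_0 = S_0(0) = a_0 = 4
y_1 = S_1(0) = a_1 = 1
y_2 = S_2(0) = a_2 = 2
y_3 = S_3(0) = a_3 = -1
y_4 = S_4(0) = a_4 = -5
y_5 = S_4(2) = 2
t_q=1/2 is in segment 0 (τ=1/2); S_0(τ)=140501/49888

y_0=4 y_1=1 y_2=2 y_3=-1 y_4=-5 y_5=2
S(1/2) = 140501/49888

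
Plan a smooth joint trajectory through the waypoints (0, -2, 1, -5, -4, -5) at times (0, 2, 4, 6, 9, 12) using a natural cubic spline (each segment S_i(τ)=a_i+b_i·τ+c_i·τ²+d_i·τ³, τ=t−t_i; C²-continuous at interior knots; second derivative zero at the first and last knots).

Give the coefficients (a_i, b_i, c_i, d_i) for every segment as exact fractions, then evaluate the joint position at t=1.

  seg 0: a=0 b=-2135/1046 c=0 d=1089/4184
  seg 1: a=-2 b=566/523 c=3267/2092 d=-1415/2092
  seg 2: a=1 b=-412/523 c=-5223/2092 d=2909/4184
  seg 3: a=-5 b=-2543/1046 c=876/523 d=-7093/28242
  seg 4: a=-4 b=438/523 c=-1837/3138 d=1837/28242
S(1) = -7451/4184

Δ: Δ0=-1, Δ1=3/2, Δ2=-3, Δ3=1/3, Δ4=-1/3
row 1: diag=8, rhs=15; c'=1/4, d'=15/8
row 2: denom=8−2·1/4=15/2; d'=(-27−2·15/8)/(15/2)=-41/10
row 3: denom=10−2·4/15=142/15; d'=(20−2·-41/10)/(142/15)=423/142
row 4: denom=12−3·45/142=1569/142; d'=(-4−3·423/142)/(1569/142)=-1837/1569
back: M4=-1837/1569
back: M3=423/142−45/142·-1837/1569=1752/523
back: M2=-41/10−4/15·1752/523=-5223/1046
back: M1=15/8−1/4·-5223/1046=3267/1046
M: M0=0, M1=3267/1046, M2=-5223/1046, M3=1752/523, M4=-1837/1569, M5=0
seg 0: a=0, c=M0/2=0, d=(M1−M0)/(6·2)=1089/4184, b=Δ0−h0·(2M0+M1)/6=-2135/1046
seg 1: a=-2, c=M1/2=3267/2092, d=(M2−M1)/(6·2)=-1415/2092, b=Δ1−h1·(2M1+M2)/6=566/523
seg 2: a=1, c=M2/2=-5223/2092, d=(M3−M2)/(6·2)=2909/4184, b=Δ2−h2·(2M2+M3)/6=-412/523
seg 3: a=-5, c=M3/2=876/523, d=(M4−M3)/(6·3)=-7093/28242, b=Δ3−h3·(2M3+M4)/6=-2543/1046
seg 4: a=-4, c=M4/2=-1837/3138, d=(M5−M4)/(6·3)=1837/28242, b=Δ4−h4·(2M4+M5)/6=438/523
t_q=1 → seg 0, τ=1; S=0+-2135/1046·τ+0·τ²+1089/4184·τ³=-7451/4184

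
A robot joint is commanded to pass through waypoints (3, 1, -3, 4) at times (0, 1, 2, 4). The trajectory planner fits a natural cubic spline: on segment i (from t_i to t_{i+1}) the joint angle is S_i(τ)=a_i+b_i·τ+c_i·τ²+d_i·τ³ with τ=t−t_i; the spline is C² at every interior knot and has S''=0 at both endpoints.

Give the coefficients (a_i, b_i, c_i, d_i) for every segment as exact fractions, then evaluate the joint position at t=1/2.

Δ: Δ0=-2, Δ1=-4, Δ2=7/2
row 1: diag=4, rhs=-12; c'=1/4, d'=-3
row 2: denom=6−1·1/4=23/4; d'=(45−1·-3)/(23/4)=192/23
back: M2=192/23
back: M1=-3−1/4·192/23=-117/23
M: M0=0, M1=-117/23, M2=192/23, M3=0
seg 0: a=3, c=M0/2=0, d=(M1−M0)/(6·1)=-39/46, b=Δ0−h0·(2M0+M1)/6=-53/46
seg 1: a=1, c=M1/2=-117/46, d=(M2−M1)/(6·1)=103/46, b=Δ1−h1·(2M1+M2)/6=-85/23
seg 2: a=-3, c=M2/2=96/23, d=(M3−M2)/(6·2)=-16/23, b=Δ2−h2·(2M2+M3)/6=-95/46
t_q=1/2 → seg 0, τ=1/2; S=3+-53/46·τ+0·τ²+-39/46·τ³=853/368

  seg 0: a=3 b=-53/46 c=0 d=-39/46
  seg 1: a=1 b=-85/23 c=-117/46 d=103/46
  seg 2: a=-3 b=-95/46 c=96/23 d=-16/23
S(1/2) = 853/368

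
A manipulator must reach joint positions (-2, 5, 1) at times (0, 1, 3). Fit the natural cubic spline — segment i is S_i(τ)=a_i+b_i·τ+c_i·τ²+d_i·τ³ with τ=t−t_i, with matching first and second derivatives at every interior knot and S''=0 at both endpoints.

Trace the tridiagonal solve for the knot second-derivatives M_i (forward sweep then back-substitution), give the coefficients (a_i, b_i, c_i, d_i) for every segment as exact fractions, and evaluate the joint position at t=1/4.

Δ: Δ0=7, Δ1=-2
row 1: diag=6, rhs=-54; c'=1/3, d'=-9
back: M1=-9
M: M0=0, M1=-9, M2=0
seg 0: a=-2, c=M0/2=0, d=(M1−M0)/(6·1)=-3/2, b=Δ0−h0·(2M0+M1)/6=17/2
seg 1: a=5, c=M1/2=-9/2, d=(M2−M1)/(6·2)=3/4, b=Δ1−h1·(2M1+M2)/6=4
t_q=1/4 → seg 0, τ=1/4; S=-2+17/2·τ+0·τ²+-3/2·τ³=13/128

  seg 0: a=-2 b=17/2 c=0 d=-3/2
  seg 1: a=5 b=4 c=-9/2 d=3/4
S(1/4) = 13/128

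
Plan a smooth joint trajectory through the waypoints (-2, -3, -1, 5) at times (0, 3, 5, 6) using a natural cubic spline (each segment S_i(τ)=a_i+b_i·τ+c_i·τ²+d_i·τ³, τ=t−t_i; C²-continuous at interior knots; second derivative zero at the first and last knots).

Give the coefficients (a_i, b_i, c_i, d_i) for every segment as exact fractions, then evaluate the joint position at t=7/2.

  seg 0: a=-2 b=-19/84 c=0 d=-1/84
  seg 1: a=-3 b=-23/42 c=-3/28 d=37/84
  seg 2: a=-1 b=181/42 c=71/28 d=-71/84
S(7/2) = -727/224

Δ: Δ0=-1/3, Δ1=1, Δ2=6
row 1: diag=10, rhs=8; c'=1/5, d'=4/5
row 2: denom=6−2·1/5=28/5; d'=(30−2·4/5)/(28/5)=71/14
back: M2=71/14
back: M1=4/5−1/5·71/14=-3/14
M: M0=0, M1=-3/14, M2=71/14, M3=0
seg 0: a=-2, c=M0/2=0, d=(M1−M0)/(6·3)=-1/84, b=Δ0−h0·(2M0+M1)/6=-19/84
seg 1: a=-3, c=M1/2=-3/28, d=(M2−M1)/(6·2)=37/84, b=Δ1−h1·(2M1+M2)/6=-23/42
seg 2: a=-1, c=M2/2=71/28, d=(M3−M2)/(6·1)=-71/84, b=Δ2−h2·(2M2+M3)/6=181/42
t_q=7/2 → seg 1, τ=1/2; S=-3+-23/42·τ+-3/28·τ²+37/84·τ³=-727/224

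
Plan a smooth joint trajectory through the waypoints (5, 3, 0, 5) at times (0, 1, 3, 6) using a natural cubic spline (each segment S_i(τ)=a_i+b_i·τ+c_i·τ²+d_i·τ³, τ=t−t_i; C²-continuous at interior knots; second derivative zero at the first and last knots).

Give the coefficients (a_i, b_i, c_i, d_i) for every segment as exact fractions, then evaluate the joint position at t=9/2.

Δ: Δ0=-2, Δ1=-3/2, Δ2=5/3
row 1: diag=6, rhs=3; c'=1/3, d'=1/2
row 2: denom=10−2·1/3=28/3; d'=(19−2·1/2)/(28/3)=27/14
back: M2=27/14
back: M1=1/2−1/3·27/14=-1/7
M: M0=0, M1=-1/7, M2=27/14, M3=0
seg 0: a=5, c=M0/2=0, d=(M1−M0)/(6·1)=-1/42, b=Δ0−h0·(2M0+M1)/6=-83/42
seg 1: a=3, c=M1/2=-1/14, d=(M2−M1)/(6·2)=29/168, b=Δ1−h1·(2M1+M2)/6=-43/21
seg 2: a=0, c=M2/2=27/28, d=(M3−M2)/(6·3)=-3/28, b=Δ2−h2·(2M2+M3)/6=-11/42
t_q=9/2 → seg 2, τ=3/2; S=0+-11/42·τ+27/28·τ²+-3/28·τ³=317/224

  seg 0: a=5 b=-83/42 c=0 d=-1/42
  seg 1: a=3 b=-43/21 c=-1/14 d=29/168
  seg 2: a=0 b=-11/42 c=27/28 d=-3/28
S(9/2) = 317/224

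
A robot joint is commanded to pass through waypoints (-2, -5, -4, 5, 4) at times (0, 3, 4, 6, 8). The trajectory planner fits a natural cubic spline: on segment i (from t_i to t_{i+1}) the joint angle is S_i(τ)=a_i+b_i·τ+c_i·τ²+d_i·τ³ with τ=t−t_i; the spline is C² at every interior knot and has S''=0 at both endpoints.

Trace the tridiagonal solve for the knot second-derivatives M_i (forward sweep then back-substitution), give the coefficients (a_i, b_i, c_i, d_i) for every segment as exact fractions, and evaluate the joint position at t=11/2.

  seg 0: a=-2 b=-247/172 c=0 d=25/516
  seg 1: a=-5 b=-11/86 c=75/172 d=119/172
  seg 2: a=-4 b=485/172 c=108/43 d=-575/688
  seg 3: a=5 b=122/43 c=-861/344 d=287/688
S(11/2) = 16843/5504

Δ: Δ0=-1, Δ1=1, Δ2=9/2, Δ3=-1/2
row 1: diag=8, rhs=12; c'=1/8, d'=3/2
row 2: denom=6−1·1/8=47/8; d'=(21−1·3/2)/(47/8)=156/47
row 3: denom=8−2·16/47=344/47; d'=(-30−2·156/47)/(344/47)=-861/172
back: M3=-861/172
back: M2=156/47−16/47·-861/172=216/43
back: M1=3/2−1/8·216/43=75/86
M: M0=0, M1=75/86, M2=216/43, M3=-861/172, M4=0
seg 0: a=-2, c=M0/2=0, d=(M1−M0)/(6·3)=25/516, b=Δ0−h0·(2M0+M1)/6=-247/172
seg 1: a=-5, c=M1/2=75/172, d=(M2−M1)/(6·1)=119/172, b=Δ1−h1·(2M1+M2)/6=-11/86
seg 2: a=-4, c=M2/2=108/43, d=(M3−M2)/(6·2)=-575/688, b=Δ2−h2·(2M2+M3)/6=485/172
seg 3: a=5, c=M3/2=-861/344, d=(M4−M3)/(6·2)=287/688, b=Δ3−h3·(2M3+M4)/6=122/43
t_q=11/2 → seg 2, τ=3/2; S=-4+485/172·τ+108/43·τ²+-575/688·τ³=16843/5504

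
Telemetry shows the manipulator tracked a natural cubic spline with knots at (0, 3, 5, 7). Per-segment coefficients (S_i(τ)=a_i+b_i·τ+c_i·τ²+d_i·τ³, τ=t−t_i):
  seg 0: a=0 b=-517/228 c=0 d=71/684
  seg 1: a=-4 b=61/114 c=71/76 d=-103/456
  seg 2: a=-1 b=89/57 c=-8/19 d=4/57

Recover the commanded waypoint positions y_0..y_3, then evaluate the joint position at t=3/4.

y_0 = S_0(0) = a_0 = 0
y_1 = S_1(0) = a_1 = -4
y_2 = S_2(0) = a_2 = -1
y_3 = S_2(2) = 1
t_q=3/4 is in segment 0 (τ=3/4); S_0(τ)=-8059/4864

y_0=0 y_1=-4 y_2=-1 y_3=1
S(3/4) = -8059/4864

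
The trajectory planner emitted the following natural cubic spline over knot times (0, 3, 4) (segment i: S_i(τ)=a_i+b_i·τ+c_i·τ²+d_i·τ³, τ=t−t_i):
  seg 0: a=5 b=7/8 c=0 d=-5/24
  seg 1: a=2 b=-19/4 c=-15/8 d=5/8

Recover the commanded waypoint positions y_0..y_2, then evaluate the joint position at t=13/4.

y_0 = S_0(0) = a_0 = 5
y_1 = S_1(0) = a_1 = 2
y_2 = S_1(1) = -4
t_q=13/4 is in segment 1 (τ=1/4); S_1(τ)=361/512

y_0=5 y_1=2 y_2=-4
S(13/4) = 361/512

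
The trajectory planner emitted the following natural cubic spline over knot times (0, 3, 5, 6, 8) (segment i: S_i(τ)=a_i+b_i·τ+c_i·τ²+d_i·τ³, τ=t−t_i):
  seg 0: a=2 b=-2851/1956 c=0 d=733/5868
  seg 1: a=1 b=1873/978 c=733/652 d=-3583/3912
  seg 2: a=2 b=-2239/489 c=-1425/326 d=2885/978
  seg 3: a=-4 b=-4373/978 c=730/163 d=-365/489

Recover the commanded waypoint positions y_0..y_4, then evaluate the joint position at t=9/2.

y_0=2 y_1=1 y_2=2 y_3=-4 y_4=-1
S(9/2) = 34541/10432

y_0 = S_0(0) = a_0 = 2
y_1 = S_1(0) = a_1 = 1
y_2 = S_2(0) = a_2 = 2
y_3 = S_3(0) = a_3 = -4
y_4 = S_3(2) = -1
t_q=9/2 is in segment 1 (τ=3/2); S_1(τ)=34541/10432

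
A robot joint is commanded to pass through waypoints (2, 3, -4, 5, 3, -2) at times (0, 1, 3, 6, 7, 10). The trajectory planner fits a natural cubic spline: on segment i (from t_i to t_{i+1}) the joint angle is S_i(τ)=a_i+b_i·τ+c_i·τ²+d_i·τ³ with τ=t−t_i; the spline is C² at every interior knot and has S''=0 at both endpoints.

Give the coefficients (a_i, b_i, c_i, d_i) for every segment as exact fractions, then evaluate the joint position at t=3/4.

  seg 0: a=2 b=1667/774 c=0 d=-893/774
  seg 1: a=3 b=-506/387 c=-893/258 d=3661/3096
  seg 2: a=-4 b=-745/774 c=625/172 d=-10741/13932
  seg 3: a=5 b=37/1548 c=-1279/387 d=661/516
  seg 4: a=3 b=-2123/774 c=833/1548 d=-833/13932
S(3/4) = 51659/16512

Δ: Δ0=1, Δ1=-7/2, Δ2=3, Δ3=-2, Δ4=-5/3
row 1: diag=6, rhs=-27; c'=1/3, d'=-9/2
row 2: denom=10−2·1/3=28/3; d'=(39−2·-9/2)/(28/3)=36/7
row 3: denom=8−3·9/28=197/28; d'=(-30−3·36/7)/(197/28)=-1272/197
row 4: denom=8−1·28/197=1548/197; d'=(2−1·-1272/197)/(1548/197)=833/774
back: M4=833/774
back: M3=-1272/197−28/197·833/774=-2558/387
back: M2=36/7−9/28·-2558/387=625/86
back: M1=-9/2−1/3·625/86=-893/129
M: M0=0, M1=-893/129, M2=625/86, M3=-2558/387, M4=833/774, M5=0
seg 0: a=2, c=M0/2=0, d=(M1−M0)/(6·1)=-893/774, b=Δ0−h0·(2M0+M1)/6=1667/774
seg 1: a=3, c=M1/2=-893/258, d=(M2−M1)/(6·2)=3661/3096, b=Δ1−h1·(2M1+M2)/6=-506/387
seg 2: a=-4, c=M2/2=625/172, d=(M3−M2)/(6·3)=-10741/13932, b=Δ2−h2·(2M2+M3)/6=-745/774
seg 3: a=5, c=M3/2=-1279/387, d=(M4−M3)/(6·1)=661/516, b=Δ3−h3·(2M3+M4)/6=37/1548
seg 4: a=3, c=M4/2=833/1548, d=(M5−M4)/(6·3)=-833/13932, b=Δ4−h4·(2M4+M5)/6=-2123/774
t_q=3/4 → seg 0, τ=3/4; S=2+1667/774·τ+0·τ²+-893/774·τ³=51659/16512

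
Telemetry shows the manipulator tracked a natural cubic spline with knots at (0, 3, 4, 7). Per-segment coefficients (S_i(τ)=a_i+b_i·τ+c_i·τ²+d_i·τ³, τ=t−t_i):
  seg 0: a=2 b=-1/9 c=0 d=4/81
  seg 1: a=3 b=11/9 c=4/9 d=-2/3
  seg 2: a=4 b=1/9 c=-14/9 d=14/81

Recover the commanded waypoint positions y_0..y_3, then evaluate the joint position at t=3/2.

y_0 = S_0(0) = a_0 = 2
y_1 = S_1(0) = a_1 = 3
y_2 = S_2(0) = a_2 = 4
y_3 = S_2(3) = -5
t_q=3/2 is in segment 0 (τ=3/2); S_0(τ)=2

y_0=2 y_1=3 y_2=4 y_3=-5
S(3/2) = 2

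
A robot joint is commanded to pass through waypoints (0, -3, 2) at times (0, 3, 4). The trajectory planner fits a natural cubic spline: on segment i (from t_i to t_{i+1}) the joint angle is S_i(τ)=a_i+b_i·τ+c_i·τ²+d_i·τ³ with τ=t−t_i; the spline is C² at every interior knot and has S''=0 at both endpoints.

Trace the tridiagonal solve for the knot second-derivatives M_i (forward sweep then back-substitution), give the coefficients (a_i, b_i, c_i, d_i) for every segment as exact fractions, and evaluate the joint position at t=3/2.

  seg 0: a=0 b=-13/4 c=0 d=1/4
  seg 1: a=-3 b=7/2 c=9/4 d=-3/4
S(3/2) = -129/32

Δ: Δ0=-1, Δ1=5
row 1: diag=8, rhs=36; c'=1/8, d'=9/2
back: M1=9/2
M: M0=0, M1=9/2, M2=0
seg 0: a=0, c=M0/2=0, d=(M1−M0)/(6·3)=1/4, b=Δ0−h0·(2M0+M1)/6=-13/4
seg 1: a=-3, c=M1/2=9/4, d=(M2−M1)/(6·1)=-3/4, b=Δ1−h1·(2M1+M2)/6=7/2
t_q=3/2 → seg 0, τ=3/2; S=0+-13/4·τ+0·τ²+1/4·τ³=-129/32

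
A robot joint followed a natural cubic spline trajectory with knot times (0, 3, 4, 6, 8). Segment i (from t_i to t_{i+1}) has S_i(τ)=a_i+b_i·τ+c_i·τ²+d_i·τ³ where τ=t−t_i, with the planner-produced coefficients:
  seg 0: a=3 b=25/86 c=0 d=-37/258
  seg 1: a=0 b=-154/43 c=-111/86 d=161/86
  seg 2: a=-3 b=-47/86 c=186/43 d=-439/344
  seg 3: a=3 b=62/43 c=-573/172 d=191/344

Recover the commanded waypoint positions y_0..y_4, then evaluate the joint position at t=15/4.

y_0 = S_0(0) = a_0 = 3
y_1 = S_1(0) = a_1 = 0
y_2 = S_2(0) = a_2 = -3
y_3 = S_3(0) = a_3 = 3
y_4 = S_3(2) = -3
t_q=15/4 is in segment 1 (τ=3/4); S_1(τ)=-14433/5504

y_0=3 y_1=0 y_2=-3 y_3=3 y_4=-3
S(15/4) = -14433/5504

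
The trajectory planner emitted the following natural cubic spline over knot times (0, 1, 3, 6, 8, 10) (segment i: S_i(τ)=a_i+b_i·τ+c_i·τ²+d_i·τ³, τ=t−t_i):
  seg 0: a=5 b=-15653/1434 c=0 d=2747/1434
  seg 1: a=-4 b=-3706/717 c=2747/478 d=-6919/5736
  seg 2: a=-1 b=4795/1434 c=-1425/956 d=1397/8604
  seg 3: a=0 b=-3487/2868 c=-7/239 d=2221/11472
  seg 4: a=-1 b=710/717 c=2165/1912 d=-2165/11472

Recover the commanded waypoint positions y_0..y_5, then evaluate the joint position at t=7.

y_0=5 y_1=-4 y_2=-1 y_3=0 y_4=-1 y_5=4
S(7) = -4021/3824

y_0 = S_0(0) = a_0 = 5
y_1 = S_1(0) = a_1 = -4
y_2 = S_2(0) = a_2 = -1
y_3 = S_3(0) = a_3 = 0
y_4 = S_4(0) = a_4 = -1
y_5 = S_4(2) = 4
t_q=7 is in segment 3 (τ=1); S_3(τ)=-4021/3824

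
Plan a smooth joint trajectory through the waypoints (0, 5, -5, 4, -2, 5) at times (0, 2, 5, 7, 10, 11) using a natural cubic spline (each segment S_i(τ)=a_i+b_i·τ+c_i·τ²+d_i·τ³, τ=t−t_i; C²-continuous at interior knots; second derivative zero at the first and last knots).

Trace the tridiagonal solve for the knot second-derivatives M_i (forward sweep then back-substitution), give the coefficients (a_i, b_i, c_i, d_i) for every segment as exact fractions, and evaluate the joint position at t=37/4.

  seg 0: a=0 b=18365/4094 c=0 d=-4065/8188
  seg 1: a=5 b=-6025/4094 c=-12195/4094 d=43445/55269
  seg 2: a=-5 b=7695/4094 c=50305/12282 d=-34213/24564
  seg 3: a=4 b=19027/12282 c=-26167/6141 d=113411/110538
  seg 4: a=-2 b=22628/6141 c=20359/4094 d=-20359/12282
S(37/4) = -628615/262016

Δ: Δ0=5/2, Δ1=-10/3, Δ2=9/2, Δ3=-2, Δ4=7
row 1: diag=10, rhs=-35; c'=3/10, d'=-7/2
row 2: denom=10−3·3/10=91/10; d'=(47−3·-7/2)/(91/10)=575/91
row 3: denom=10−2·20/91=870/91; d'=(-39−2·575/91)/(870/91)=-4699/870
row 4: denom=8−3·91/290=2047/290; d'=(54−3·-4699/870)/(2047/290)=20359/2047
back: M4=20359/2047
back: M3=-4699/870−91/290·20359/2047=-52334/6141
back: M2=575/91−20/91·-52334/6141=50305/6141
back: M1=-7/2−3/10·50305/6141=-12195/2047
M: M0=0, M1=-12195/2047, M2=50305/6141, M3=-52334/6141, M4=20359/2047, M5=0
seg 0: a=0, c=M0/2=0, d=(M1−M0)/(6·2)=-4065/8188, b=Δ0−h0·(2M0+M1)/6=18365/4094
seg 1: a=5, c=M1/2=-12195/4094, d=(M2−M1)/(6·3)=43445/55269, b=Δ1−h1·(2M1+M2)/6=-6025/4094
seg 2: a=-5, c=M2/2=50305/12282, d=(M3−M2)/(6·2)=-34213/24564, b=Δ2−h2·(2M2+M3)/6=7695/4094
seg 3: a=4, c=M3/2=-26167/6141, d=(M4−M3)/(6·3)=113411/110538, b=Δ3−h3·(2M3+M4)/6=19027/12282
seg 4: a=-2, c=M4/2=20359/4094, d=(M5−M4)/(6·1)=-20359/12282, b=Δ4−h4·(2M4+M5)/6=22628/6141
t_q=37/4 → seg 3, τ=9/4; S=4+19027/12282·τ+-26167/6141·τ²+113411/110538·τ³=-628615/262016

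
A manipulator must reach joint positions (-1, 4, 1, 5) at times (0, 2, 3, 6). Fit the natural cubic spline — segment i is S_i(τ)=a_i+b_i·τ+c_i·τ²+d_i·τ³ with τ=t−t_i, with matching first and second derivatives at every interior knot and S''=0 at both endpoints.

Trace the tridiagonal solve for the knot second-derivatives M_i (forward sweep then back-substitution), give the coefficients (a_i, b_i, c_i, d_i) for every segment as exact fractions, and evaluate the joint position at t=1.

  seg 0: a=-1 b=1285/282 c=0 d=-145/282
  seg 1: a=4 b=-455/282 c=-145/47 d=479/282
  seg 2: a=1 b=-379/141 c=189/94 d=-21/94
S(1) = 143/47

Δ: Δ0=5/2, Δ1=-3, Δ2=4/3
row 1: diag=6, rhs=-33; c'=1/6, d'=-11/2
row 2: denom=8−1·1/6=47/6; d'=(26−1·-11/2)/(47/6)=189/47
back: M2=189/47
back: M1=-11/2−1/6·189/47=-290/47
M: M0=0, M1=-290/47, M2=189/47, M3=0
seg 0: a=-1, c=M0/2=0, d=(M1−M0)/(6·2)=-145/282, b=Δ0−h0·(2M0+M1)/6=1285/282
seg 1: a=4, c=M1/2=-145/47, d=(M2−M1)/(6·1)=479/282, b=Δ1−h1·(2M1+M2)/6=-455/282
seg 2: a=1, c=M2/2=189/94, d=(M3−M2)/(6·3)=-21/94, b=Δ2−h2·(2M2+M3)/6=-379/141
t_q=1 → seg 0, τ=1; S=-1+1285/282·τ+0·τ²+-145/282·τ³=143/47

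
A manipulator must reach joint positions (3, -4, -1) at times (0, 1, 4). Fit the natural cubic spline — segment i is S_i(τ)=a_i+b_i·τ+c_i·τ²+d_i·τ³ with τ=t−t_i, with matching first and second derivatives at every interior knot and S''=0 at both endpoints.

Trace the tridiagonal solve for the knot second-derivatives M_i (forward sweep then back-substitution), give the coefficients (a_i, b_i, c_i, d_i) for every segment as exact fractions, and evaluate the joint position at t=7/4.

Δ: Δ0=-7, Δ1=1
row 1: diag=8, rhs=48; c'=3/8, d'=6
back: M1=6
M: M0=0, M1=6, M2=0
seg 0: a=3, c=M0/2=0, d=(M1−M0)/(6·1)=1, b=Δ0−h0·(2M0+M1)/6=-8
seg 1: a=-4, c=M1/2=3, d=(M2−M1)/(6·3)=-1/3, b=Δ1−h1·(2M1+M2)/6=-5
t_q=7/4 → seg 1, τ=3/4; S=-4+-5·τ+3·τ²+-1/3·τ³=-397/64

  seg 0: a=3 b=-8 c=0 d=1
  seg 1: a=-4 b=-5 c=3 d=-1/3
S(7/4) = -397/64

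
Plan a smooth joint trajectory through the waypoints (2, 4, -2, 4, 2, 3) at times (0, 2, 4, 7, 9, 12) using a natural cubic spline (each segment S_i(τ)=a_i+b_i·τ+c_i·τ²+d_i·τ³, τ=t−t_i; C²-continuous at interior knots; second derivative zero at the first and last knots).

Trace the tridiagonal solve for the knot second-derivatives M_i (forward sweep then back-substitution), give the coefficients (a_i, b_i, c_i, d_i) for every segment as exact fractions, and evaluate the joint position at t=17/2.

  seg 0: a=2 b=1981/822 c=0 d=-1159/3288
  seg 1: a=4 b=-748/411 c=-1159/548 d=2507/3288
  seg 2: a=-2 b=-929/822 c=337/137 d=-3493/7398
  seg 3: a=4 b=362/411 c=-1471/822 d=349/822
  seg 4: a=2 b=-162/137 c=623/822 d=-623/7398
S(17/2) = 5979/2192

Δ: Δ0=1, Δ1=-3, Δ2=2, Δ3=-1, Δ4=1/3
row 1: diag=8, rhs=-24; c'=1/4, d'=-3
row 2: denom=10−2·1/4=19/2; d'=(30−2·-3)/(19/2)=72/19
row 3: denom=10−3·6/19=172/19; d'=(-18−3·72/19)/(172/19)=-279/86
row 4: denom=10−2·19/86=411/43; d'=(8−2·-279/86)/(411/43)=623/411
back: M4=623/411
back: M3=-279/86−19/86·623/411=-1471/411
back: M2=72/19−6/19·-1471/411=674/137
back: M1=-3−1/4·674/137=-1159/274
M: M0=0, M1=-1159/274, M2=674/137, M3=-1471/411, M4=623/411, M5=0
seg 0: a=2, c=M0/2=0, d=(M1−M0)/(6·2)=-1159/3288, b=Δ0−h0·(2M0+M1)/6=1981/822
seg 1: a=4, c=M1/2=-1159/548, d=(M2−M1)/(6·2)=2507/3288, b=Δ1−h1·(2M1+M2)/6=-748/411
seg 2: a=-2, c=M2/2=337/137, d=(M3−M2)/(6·3)=-3493/7398, b=Δ2−h2·(2M2+M3)/6=-929/822
seg 3: a=4, c=M3/2=-1471/822, d=(M4−M3)/(6·2)=349/822, b=Δ3−h3·(2M3+M4)/6=362/411
seg 4: a=2, c=M4/2=623/822, d=(M5−M4)/(6·3)=-623/7398, b=Δ4−h4·(2M4+M5)/6=-162/137
t_q=17/2 → seg 3, τ=3/2; S=4+362/411·τ+-1471/822·τ²+349/822·τ³=5979/2192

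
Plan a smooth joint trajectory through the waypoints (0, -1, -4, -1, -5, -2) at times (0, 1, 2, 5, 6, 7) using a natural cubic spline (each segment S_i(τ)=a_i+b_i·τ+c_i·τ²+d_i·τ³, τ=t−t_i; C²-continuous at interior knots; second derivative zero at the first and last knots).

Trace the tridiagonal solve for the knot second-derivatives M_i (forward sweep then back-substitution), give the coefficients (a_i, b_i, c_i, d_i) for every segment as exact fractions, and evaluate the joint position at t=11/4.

  seg 0: a=0 b=-188/817 c=0 d=-629/817
  seg 1: a=-1 b=-2075/817 c=-1887/817 d=1511/817
  seg 2: a=-4 b=-1316/817 c=2646/817 d=-15/19
  seg 3: a=-1 b=-2855/817 c=-3159/817 d=2746/817
  seg 4: a=-5 b=-935/817 c=5079/817 d=-1693/817
S(11/4) = -194479/52288

Δ: Δ0=-1, Δ1=-3, Δ2=1, Δ3=-4, Δ4=3
row 1: diag=4, rhs=-12; c'=1/4, d'=-3
row 2: denom=8−1·1/4=31/4; d'=(24−1·-3)/(31/4)=108/31
row 3: denom=8−3·12/31=212/31; d'=(-30−3·108/31)/(212/31)=-627/106
row 4: denom=4−1·31/212=817/212; d'=(42−1·-627/106)/(817/212)=10158/817
back: M4=10158/817
back: M3=-627/106−31/212·10158/817=-6318/817
back: M2=108/31−12/31·-6318/817=5292/817
back: M1=-3−1/4·5292/817=-3774/817
M: M0=0, M1=-3774/817, M2=5292/817, M3=-6318/817, M4=10158/817, M5=0
seg 0: a=0, c=M0/2=0, d=(M1−M0)/(6·1)=-629/817, b=Δ0−h0·(2M0+M1)/6=-188/817
seg 1: a=-1, c=M1/2=-1887/817, d=(M2−M1)/(6·1)=1511/817, b=Δ1−h1·(2M1+M2)/6=-2075/817
seg 2: a=-4, c=M2/2=2646/817, d=(M3−M2)/(6·3)=-15/19, b=Δ2−h2·(2M2+M3)/6=-1316/817
seg 3: a=-1, c=M3/2=-3159/817, d=(M4−M3)/(6·1)=2746/817, b=Δ3−h3·(2M3+M4)/6=-2855/817
seg 4: a=-5, c=M4/2=5079/817, d=(M5−M4)/(6·1)=-1693/817, b=Δ4−h4·(2M4+M5)/6=-935/817
t_q=11/4 → seg 2, τ=3/4; S=-4+-1316/817·τ+2646/817·τ²+-15/19·τ³=-194479/52288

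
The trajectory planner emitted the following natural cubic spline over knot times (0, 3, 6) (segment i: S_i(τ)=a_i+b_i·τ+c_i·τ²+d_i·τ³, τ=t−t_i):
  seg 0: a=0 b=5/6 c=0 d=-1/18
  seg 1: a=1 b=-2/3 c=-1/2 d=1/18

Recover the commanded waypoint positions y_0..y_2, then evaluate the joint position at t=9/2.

y_0=0 y_1=1 y_2=-4
S(9/2) = -15/16

y_0 = S_0(0) = a_0 = 0
y_1 = S_1(0) = a_1 = 1
y_2 = S_1(3) = -4
t_q=9/2 is in segment 1 (τ=3/2); S_1(τ)=-15/16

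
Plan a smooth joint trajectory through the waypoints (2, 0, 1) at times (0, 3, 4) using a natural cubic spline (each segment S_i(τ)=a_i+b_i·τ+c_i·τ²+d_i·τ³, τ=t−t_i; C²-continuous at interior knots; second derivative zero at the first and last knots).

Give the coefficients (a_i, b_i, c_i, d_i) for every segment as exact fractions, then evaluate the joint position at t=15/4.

  seg 0: a=2 b=-31/24 c=0 d=5/72
  seg 1: a=0 b=7/12 c=5/8 d=-5/24
S(15/4) = 359/512

Δ: Δ0=-2/3, Δ1=1
row 1: diag=8, rhs=10; c'=1/8, d'=5/4
back: M1=5/4
M: M0=0, M1=5/4, M2=0
seg 0: a=2, c=M0/2=0, d=(M1−M0)/(6·3)=5/72, b=Δ0−h0·(2M0+M1)/6=-31/24
seg 1: a=0, c=M1/2=5/8, d=(M2−M1)/(6·1)=-5/24, b=Δ1−h1·(2M1+M2)/6=7/12
t_q=15/4 → seg 1, τ=3/4; S=0+7/12·τ+5/8·τ²+-5/24·τ³=359/512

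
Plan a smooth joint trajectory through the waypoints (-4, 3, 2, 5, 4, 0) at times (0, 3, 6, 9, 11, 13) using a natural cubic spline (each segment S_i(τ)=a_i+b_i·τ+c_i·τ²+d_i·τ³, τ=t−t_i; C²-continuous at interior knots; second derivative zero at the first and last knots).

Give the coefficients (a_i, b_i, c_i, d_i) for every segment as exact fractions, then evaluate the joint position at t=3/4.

Δ: Δ0=7/3, Δ1=-1/3, Δ2=1, Δ3=-1/2, Δ4=-2
row 1: diag=12, rhs=-16; c'=1/4, d'=-4/3
row 2: denom=12−3·1/4=45/4; d'=(8−3·-4/3)/(45/4)=16/15
row 3: denom=10−3·4/15=46/5; d'=(-9−3·16/15)/(46/5)=-61/46
row 4: denom=8−2·5/23=174/23; d'=(-9−2·-61/46)/(174/23)=-73/87
back: M4=-73/87
back: M3=-61/46−5/23·-73/87=-199/174
back: M2=16/15−4/15·-199/174=358/261
back: M1=-4/3−1/4·358/261=-875/522
M: M0=0, M1=-875/522, M2=358/261, M3=-199/174, M4=-73/87, M5=0
seg 0: a=-4, c=M0/2=0, d=(M1−M0)/(6·3)=-875/9396, b=Δ0−h0·(2M0+M1)/6=3311/1044
seg 1: a=3, c=M1/2=-875/1044, d=(M2−M1)/(6·3)=1591/9396, b=Δ1−h1·(2M1+M2)/6=343/522
seg 2: a=2, c=M2/2=179/261, d=(M3−M2)/(6·3)=-1313/9396, b=Δ2−h2·(2M2+M3)/6=209/1044
seg 3: a=5, c=M3/2=-199/348, d=(M4−M3)/(6·2)=53/2088, b=Δ3−h3·(2M3+M4)/6=283/522
seg 4: a=4, c=M4/2=-73/174, d=(M5−M4)/(6·2)=73/1044, b=Δ4−h4·(2M4+M5)/6=-376/261
t_q=3/4 → seg 0, τ=3/4; S=-4+3311/1044·τ+0·τ²+-875/9396·τ³=-12329/7424

  seg 0: a=-4 b=3311/1044 c=0 d=-875/9396
  seg 1: a=3 b=343/522 c=-875/1044 d=1591/9396
  seg 2: a=2 b=209/1044 c=179/261 d=-1313/9396
  seg 3: a=5 b=283/522 c=-199/348 d=53/2088
  seg 4: a=4 b=-376/261 c=-73/174 d=73/1044
S(3/4) = -12329/7424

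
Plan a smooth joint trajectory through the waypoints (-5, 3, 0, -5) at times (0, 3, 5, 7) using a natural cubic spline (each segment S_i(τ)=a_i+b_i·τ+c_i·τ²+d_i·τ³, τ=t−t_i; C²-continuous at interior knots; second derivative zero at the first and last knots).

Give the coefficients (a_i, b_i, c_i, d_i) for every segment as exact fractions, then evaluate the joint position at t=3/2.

  seg 0: a=-5 b=445/114 c=0 d=-47/342
  seg 1: a=3 b=11/57 c=-47/38 d=89/456
  seg 2: a=0 b=-275/114 c=-5/76 d=5/456
S(3/2) = 119/304

Δ: Δ0=8/3, Δ1=-3/2, Δ2=-5/2
row 1: diag=10, rhs=-25; c'=1/5, d'=-5/2
row 2: denom=8−2·1/5=38/5; d'=(-6−2·-5/2)/(38/5)=-5/38
back: M2=-5/38
back: M1=-5/2−1/5·-5/38=-47/19
M: M0=0, M1=-47/19, M2=-5/38, M3=0
seg 0: a=-5, c=M0/2=0, d=(M1−M0)/(6·3)=-47/342, b=Δ0−h0·(2M0+M1)/6=445/114
seg 1: a=3, c=M1/2=-47/38, d=(M2−M1)/(6·2)=89/456, b=Δ1−h1·(2M1+M2)/6=11/57
seg 2: a=0, c=M2/2=-5/76, d=(M3−M2)/(6·2)=5/456, b=Δ2−h2·(2M2+M3)/6=-275/114
t_q=3/2 → seg 0, τ=3/2; S=-5+445/114·τ+0·τ²+-47/342·τ³=119/304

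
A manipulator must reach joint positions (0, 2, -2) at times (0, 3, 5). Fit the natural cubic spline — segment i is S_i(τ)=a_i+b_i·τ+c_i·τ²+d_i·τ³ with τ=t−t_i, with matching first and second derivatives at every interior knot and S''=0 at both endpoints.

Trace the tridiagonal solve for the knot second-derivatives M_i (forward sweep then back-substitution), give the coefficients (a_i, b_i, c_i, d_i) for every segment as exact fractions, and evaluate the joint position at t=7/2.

  seg 0: a=0 b=22/15 c=0 d=-4/45
  seg 1: a=2 b=-14/15 c=-4/5 d=2/15
S(7/2) = 27/20

Δ: Δ0=2/3, Δ1=-2
row 1: diag=10, rhs=-16; c'=1/5, d'=-8/5
back: M1=-8/5
M: M0=0, M1=-8/5, M2=0
seg 0: a=0, c=M0/2=0, d=(M1−M0)/(6·3)=-4/45, b=Δ0−h0·(2M0+M1)/6=22/15
seg 1: a=2, c=M1/2=-4/5, d=(M2−M1)/(6·2)=2/15, b=Δ1−h1·(2M1+M2)/6=-14/15
t_q=7/2 → seg 1, τ=1/2; S=2+-14/15·τ+-4/5·τ²+2/15·τ³=27/20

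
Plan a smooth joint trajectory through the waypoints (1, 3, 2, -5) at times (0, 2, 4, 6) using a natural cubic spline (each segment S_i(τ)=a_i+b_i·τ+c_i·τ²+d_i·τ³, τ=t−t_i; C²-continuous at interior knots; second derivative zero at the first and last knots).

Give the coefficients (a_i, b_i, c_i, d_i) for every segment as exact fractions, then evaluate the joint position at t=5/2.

  seg 0: a=1 b=6/5 c=0 d=-1/20
  seg 1: a=3 b=3/5 c=-3/10 d=-1/8
  seg 2: a=2 b=-21/10 c=-21/20 d=7/40
S(5/2) = 1027/320

Δ: Δ0=1, Δ1=-1/2, Δ2=-7/2
row 1: diag=8, rhs=-9; c'=1/4, d'=-9/8
row 2: denom=8−2·1/4=15/2; d'=(-18−2·-9/8)/(15/2)=-21/10
back: M2=-21/10
back: M1=-9/8−1/4·-21/10=-3/5
M: M0=0, M1=-3/5, M2=-21/10, M3=0
seg 0: a=1, c=M0/2=0, d=(M1−M0)/(6·2)=-1/20, b=Δ0−h0·(2M0+M1)/6=6/5
seg 1: a=3, c=M1/2=-3/10, d=(M2−M1)/(6·2)=-1/8, b=Δ1−h1·(2M1+M2)/6=3/5
seg 2: a=2, c=M2/2=-21/20, d=(M3−M2)/(6·2)=7/40, b=Δ2−h2·(2M2+M3)/6=-21/10
t_q=5/2 → seg 1, τ=1/2; S=3+3/5·τ+-3/10·τ²+-1/8·τ³=1027/320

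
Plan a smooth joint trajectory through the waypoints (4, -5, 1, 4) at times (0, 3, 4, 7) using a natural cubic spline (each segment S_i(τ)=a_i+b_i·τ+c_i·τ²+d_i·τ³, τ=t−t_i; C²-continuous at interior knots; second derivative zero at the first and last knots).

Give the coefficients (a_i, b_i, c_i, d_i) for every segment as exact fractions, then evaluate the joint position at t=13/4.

Δ: Δ0=-3, Δ1=6, Δ2=1
row 1: diag=8, rhs=54; c'=1/8, d'=27/4
row 2: denom=8−1·1/8=63/8; d'=(-30−1·27/4)/(63/8)=-14/3
back: M2=-14/3
back: M1=27/4−1/8·-14/3=22/3
M: M0=0, M1=22/3, M2=-14/3, M3=0
seg 0: a=4, c=M0/2=0, d=(M1−M0)/(6·3)=11/27, b=Δ0−h0·(2M0+M1)/6=-20/3
seg 1: a=-5, c=M1/2=11/3, d=(M2−M1)/(6·1)=-2, b=Δ1−h1·(2M1+M2)/6=13/3
seg 2: a=1, c=M2/2=-7/3, d=(M3−M2)/(6·3)=7/27, b=Δ2−h2·(2M2+M3)/6=17/3
t_q=13/4 → seg 1, τ=1/4; S=-5+13/3·τ+11/3·τ²+-2·τ³=-119/32

  seg 0: a=4 b=-20/3 c=0 d=11/27
  seg 1: a=-5 b=13/3 c=11/3 d=-2
  seg 2: a=1 b=17/3 c=-7/3 d=7/27
S(13/4) = -119/32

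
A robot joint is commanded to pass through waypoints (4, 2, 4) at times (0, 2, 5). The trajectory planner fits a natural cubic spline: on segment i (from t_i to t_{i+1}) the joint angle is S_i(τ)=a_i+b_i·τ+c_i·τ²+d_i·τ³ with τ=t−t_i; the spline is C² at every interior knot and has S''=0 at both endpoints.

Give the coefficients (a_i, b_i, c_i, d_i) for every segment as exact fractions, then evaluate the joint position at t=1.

  seg 0: a=4 b=-4/3 c=0 d=1/12
  seg 1: a=2 b=-1/3 c=1/2 d=-1/18
S(1) = 11/4

Δ: Δ0=-1, Δ1=2/3
row 1: diag=10, rhs=10; c'=3/10, d'=1
back: M1=1
M: M0=0, M1=1, M2=0
seg 0: a=4, c=M0/2=0, d=(M1−M0)/(6·2)=1/12, b=Δ0−h0·(2M0+M1)/6=-4/3
seg 1: a=2, c=M1/2=1/2, d=(M2−M1)/(6·3)=-1/18, b=Δ1−h1·(2M1+M2)/6=-1/3
t_q=1 → seg 0, τ=1; S=4+-4/3·τ+0·τ²+1/12·τ³=11/4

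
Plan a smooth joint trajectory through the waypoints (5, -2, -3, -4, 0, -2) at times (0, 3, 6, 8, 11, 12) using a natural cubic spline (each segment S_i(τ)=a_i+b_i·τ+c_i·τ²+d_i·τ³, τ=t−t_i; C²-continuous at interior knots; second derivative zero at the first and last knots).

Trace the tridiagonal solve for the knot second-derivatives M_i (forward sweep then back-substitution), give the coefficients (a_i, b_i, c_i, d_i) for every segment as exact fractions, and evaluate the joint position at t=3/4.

  seg 0: a=5 b=-14741/4998 c=0 d=3079/44982
  seg 1: a=-2 b=-2752/2499 c=3079/4998 d=-5399/44982
  seg 2: a=-3 b=-461/714 c=-1160/2499 d=671/2499
  seg 3: a=-4 b=1199/1666 c=2866/2499 d=-14129/44982
  seg 4: a=0 b=-733/833 c=-2799/1666 d=933/1666
S(3/4) = 300343/106624

Δ: Δ0=-7/3, Δ1=-1/3, Δ2=-1/2, Δ3=4/3, Δ4=-2
row 1: diag=12, rhs=12; c'=1/4, d'=1
row 2: denom=10−3·1/4=37/4; d'=(-1−3·1)/(37/4)=-16/37
row 3: denom=10−2·8/37=354/37; d'=(11−2·-16/37)/(354/37)=439/354
row 4: denom=8−3·37/118=833/118; d'=(-20−3·439/354)/(833/118)=-2799/833
back: M4=-2799/833
back: M3=439/354−37/118·-2799/833=5732/2499
back: M2=-16/37−8/37·5732/2499=-2320/2499
back: M1=1−1/4·-2320/2499=3079/2499
M: M0=0, M1=3079/2499, M2=-2320/2499, M3=5732/2499, M4=-2799/833, M5=0
seg 0: a=5, c=M0/2=0, d=(M1−M0)/(6·3)=3079/44982, b=Δ0−h0·(2M0+M1)/6=-14741/4998
seg 1: a=-2, c=M1/2=3079/4998, d=(M2−M1)/(6·3)=-5399/44982, b=Δ1−h1·(2M1+M2)/6=-2752/2499
seg 2: a=-3, c=M2/2=-1160/2499, d=(M3−M2)/(6·2)=671/2499, b=Δ2−h2·(2M2+M3)/6=-461/714
seg 3: a=-4, c=M3/2=2866/2499, d=(M4−M3)/(6·3)=-14129/44982, b=Δ3−h3·(2M3+M4)/6=1199/1666
seg 4: a=0, c=M4/2=-2799/1666, d=(M5−M4)/(6·1)=933/1666, b=Δ4−h4·(2M4+M5)/6=-733/833
t_q=3/4 → seg 0, τ=3/4; S=5+-14741/4998·τ+0·τ²+3079/44982·τ³=300343/106624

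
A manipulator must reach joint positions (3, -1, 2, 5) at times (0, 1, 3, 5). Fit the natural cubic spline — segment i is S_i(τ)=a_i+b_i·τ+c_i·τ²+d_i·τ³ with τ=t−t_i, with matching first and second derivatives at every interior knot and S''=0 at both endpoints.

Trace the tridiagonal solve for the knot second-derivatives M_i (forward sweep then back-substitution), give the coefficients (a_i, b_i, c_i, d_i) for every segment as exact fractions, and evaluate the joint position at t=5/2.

  seg 0: a=3 b=-5 c=0 d=1
  seg 1: a=-1 b=-2 c=3 d=-5/8
  seg 2: a=2 b=5/2 c=-3/4 d=1/8
S(5/2) = 41/64

Δ: Δ0=-4, Δ1=3/2, Δ2=3/2
row 1: diag=6, rhs=33; c'=1/3, d'=11/2
row 2: denom=8−2·1/3=22/3; d'=(0−2·11/2)/(22/3)=-3/2
back: M2=-3/2
back: M1=11/2−1/3·-3/2=6
M: M0=0, M1=6, M2=-3/2, M3=0
seg 0: a=3, c=M0/2=0, d=(M1−M0)/(6·1)=1, b=Δ0−h0·(2M0+M1)/6=-5
seg 1: a=-1, c=M1/2=3, d=(M2−M1)/(6·2)=-5/8, b=Δ1−h1·(2M1+M2)/6=-2
seg 2: a=2, c=M2/2=-3/4, d=(M3−M2)/(6·2)=1/8, b=Δ2−h2·(2M2+M3)/6=5/2
t_q=5/2 → seg 1, τ=3/2; S=-1+-2·τ+3·τ²+-5/8·τ³=41/64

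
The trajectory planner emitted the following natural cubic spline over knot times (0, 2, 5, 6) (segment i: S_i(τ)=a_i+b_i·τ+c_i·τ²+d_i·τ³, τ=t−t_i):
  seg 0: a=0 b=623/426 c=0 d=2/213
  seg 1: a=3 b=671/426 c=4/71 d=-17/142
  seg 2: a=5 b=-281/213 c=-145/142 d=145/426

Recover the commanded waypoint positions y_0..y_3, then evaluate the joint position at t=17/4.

y_0 = S_0(0) = a_0 = 0
y_1 = S_1(0) = a_1 = 3
y_2 = S_2(0) = a_2 = 5
y_3 = S_2(1) = 3
t_q=17/4 is in segment 1 (τ=9/4); S_1(τ)=49671/9088

y_0=0 y_1=3 y_2=5 y_3=3
S(17/4) = 49671/9088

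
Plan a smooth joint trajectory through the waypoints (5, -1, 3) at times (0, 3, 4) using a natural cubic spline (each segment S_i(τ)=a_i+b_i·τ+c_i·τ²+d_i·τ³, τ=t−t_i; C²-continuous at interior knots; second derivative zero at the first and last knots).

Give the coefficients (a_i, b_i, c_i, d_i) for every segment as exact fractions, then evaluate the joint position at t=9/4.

  seg 0: a=5 b=-17/4 c=0 d=1/4
  seg 1: a=-1 b=5/2 c=9/4 d=-3/4
S(9/4) = -439/256

Δ: Δ0=-2, Δ1=4
row 1: diag=8, rhs=36; c'=1/8, d'=9/2
back: M1=9/2
M: M0=0, M1=9/2, M2=0
seg 0: a=5, c=M0/2=0, d=(M1−M0)/(6·3)=1/4, b=Δ0−h0·(2M0+M1)/6=-17/4
seg 1: a=-1, c=M1/2=9/4, d=(M2−M1)/(6·1)=-3/4, b=Δ1−h1·(2M1+M2)/6=5/2
t_q=9/4 → seg 0, τ=9/4; S=5+-17/4·τ+0·τ²+1/4·τ³=-439/256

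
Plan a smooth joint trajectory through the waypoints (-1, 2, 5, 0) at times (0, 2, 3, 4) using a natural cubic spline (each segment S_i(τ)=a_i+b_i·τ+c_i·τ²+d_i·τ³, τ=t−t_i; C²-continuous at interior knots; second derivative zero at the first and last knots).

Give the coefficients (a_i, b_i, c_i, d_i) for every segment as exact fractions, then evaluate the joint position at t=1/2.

  seg 0: a=-1 b=13/46 c=0 d=7/23
  seg 1: a=2 b=181/46 c=42/23 d=-127/46
  seg 2: a=5 b=-16/23 c=-297/46 d=99/46
S(1/2) = -151/184

Δ: Δ0=3/2, Δ1=3, Δ2=-5
row 1: diag=6, rhs=9; c'=1/6, d'=3/2
row 2: denom=4−1·1/6=23/6; d'=(-48−1·3/2)/(23/6)=-297/23
back: M2=-297/23
back: M1=3/2−1/6·-297/23=84/23
M: M0=0, M1=84/23, M2=-297/23, M3=0
seg 0: a=-1, c=M0/2=0, d=(M1−M0)/(6·2)=7/23, b=Δ0−h0·(2M0+M1)/6=13/46
seg 1: a=2, c=M1/2=42/23, d=(M2−M1)/(6·1)=-127/46, b=Δ1−h1·(2M1+M2)/6=181/46
seg 2: a=5, c=M2/2=-297/46, d=(M3−M2)/(6·1)=99/46, b=Δ2−h2·(2M2+M3)/6=-16/23
t_q=1/2 → seg 0, τ=1/2; S=-1+13/46·τ+0·τ²+7/23·τ³=-151/184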